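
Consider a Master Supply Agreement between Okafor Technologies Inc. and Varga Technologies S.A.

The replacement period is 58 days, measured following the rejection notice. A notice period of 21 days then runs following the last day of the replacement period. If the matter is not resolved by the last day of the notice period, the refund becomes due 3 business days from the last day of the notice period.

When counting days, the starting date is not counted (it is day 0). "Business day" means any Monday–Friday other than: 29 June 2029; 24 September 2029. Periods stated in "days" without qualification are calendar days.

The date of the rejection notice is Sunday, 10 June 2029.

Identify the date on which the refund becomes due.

31 August 2029

The last day of the replacement period: 58 calendar days after 10 June 2029 is 7 August 2029.
The last day of the notice period: 7 August 2029 + 21 days = 28 August 2029.
The date on which the refund becomes due: 3 business days after Tuesday, 28 August 2029, skipping weekends — Aug 29, Aug 30, Aug 31 — lands on Friday, 31 August 2029.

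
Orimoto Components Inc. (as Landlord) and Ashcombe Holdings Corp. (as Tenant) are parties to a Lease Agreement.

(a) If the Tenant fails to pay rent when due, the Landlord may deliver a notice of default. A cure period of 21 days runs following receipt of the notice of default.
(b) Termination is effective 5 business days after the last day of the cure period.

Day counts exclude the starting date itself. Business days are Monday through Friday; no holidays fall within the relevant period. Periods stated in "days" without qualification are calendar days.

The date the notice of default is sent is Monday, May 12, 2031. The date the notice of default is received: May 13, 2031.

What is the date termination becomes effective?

The last day of the cure period: May 13, 2031 + 21 days = June 3, 2031.
The date termination becomes effective: counting 5 business days from Tuesday, June 3, 2031 (Jun 4, Jun 5, Jun 6, Jun 9, Jun 10, skipping weekends) reaches Tuesday, June 10, 2031.

June 10, 2031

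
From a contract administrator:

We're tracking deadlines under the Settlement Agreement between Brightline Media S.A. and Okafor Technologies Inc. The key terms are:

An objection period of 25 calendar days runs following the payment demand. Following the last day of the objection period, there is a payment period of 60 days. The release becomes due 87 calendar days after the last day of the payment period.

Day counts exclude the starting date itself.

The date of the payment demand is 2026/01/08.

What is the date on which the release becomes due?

The last day of the objection period: 2026/01/08 + 25 days = 2026/02/02.
Adding 60 calendar days to 2026/02/02 gives 2026/04/03, which is the last day of the payment period.
The date on which the release becomes due: 87 calendar days after 2026/04/03 is 2026/06/29.

2026/06/29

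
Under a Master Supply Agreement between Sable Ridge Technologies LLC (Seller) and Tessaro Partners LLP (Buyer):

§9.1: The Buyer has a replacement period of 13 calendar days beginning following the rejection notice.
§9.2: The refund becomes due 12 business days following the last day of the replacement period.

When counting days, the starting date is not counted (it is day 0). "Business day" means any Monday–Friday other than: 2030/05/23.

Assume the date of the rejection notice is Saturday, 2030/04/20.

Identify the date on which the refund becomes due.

The last day of the replacement period: 13 calendar days after 2030/04/20 is 2030/05/03.
The date on which the refund becomes due: 12 business days after Friday, 2030/05/03, skipping weekends — May 6, May 7, May 8, May 9, …, May 17, May 20, May 21 — lands on Tuesday, 2030/05/21.

2030/05/21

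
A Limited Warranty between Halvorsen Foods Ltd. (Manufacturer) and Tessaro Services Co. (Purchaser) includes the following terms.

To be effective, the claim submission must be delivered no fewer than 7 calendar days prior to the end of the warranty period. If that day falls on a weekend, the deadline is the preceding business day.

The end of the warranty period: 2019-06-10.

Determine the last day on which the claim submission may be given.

2019-06-03

Counting back 7 calendar days from 2019-06-10 gives 2019-06-03. That is a Monday, so no adjustment is needed.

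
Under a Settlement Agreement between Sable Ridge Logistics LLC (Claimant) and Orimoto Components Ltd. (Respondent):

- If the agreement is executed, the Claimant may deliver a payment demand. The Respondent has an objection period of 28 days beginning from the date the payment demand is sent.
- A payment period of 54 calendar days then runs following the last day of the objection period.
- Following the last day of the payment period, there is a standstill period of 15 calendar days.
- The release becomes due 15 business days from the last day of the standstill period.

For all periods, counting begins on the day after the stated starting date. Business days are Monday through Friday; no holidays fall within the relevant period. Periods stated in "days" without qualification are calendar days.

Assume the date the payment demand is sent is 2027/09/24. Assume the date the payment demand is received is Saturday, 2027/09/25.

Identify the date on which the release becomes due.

2028/01/20

The last day of the objection period: 28 calendar days after 2027/09/24 is 2027/10/22.
The last day of the payment period: 2027/10/22 + 54 days = 2027/12/15.
Adding 15 calendar days to 2027/12/15 gives 2027/12/30, which is the last day of the standstill period.
From Thursday, 2027/12/30, 15 business days (Dec 31, Jan 3, Jan 4, Jan 5, …, Jan 18, Jan 19, Jan 20, skipping weekends) brings us to Thursday, 2028/01/20, which is the date on which the release becomes due.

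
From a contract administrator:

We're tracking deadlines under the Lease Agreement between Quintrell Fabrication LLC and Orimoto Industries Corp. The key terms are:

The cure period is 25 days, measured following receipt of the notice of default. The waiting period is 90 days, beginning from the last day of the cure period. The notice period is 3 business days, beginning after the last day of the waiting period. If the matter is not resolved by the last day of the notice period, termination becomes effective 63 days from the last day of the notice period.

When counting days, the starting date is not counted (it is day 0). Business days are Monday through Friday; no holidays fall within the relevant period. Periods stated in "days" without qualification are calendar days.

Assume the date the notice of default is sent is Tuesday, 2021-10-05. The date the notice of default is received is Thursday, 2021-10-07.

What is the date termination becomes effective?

2022-04-06

The last day of the cure period: 2021-10-07 + 25 days = 2021-11-01.
Adding 90 calendar days to 2021-11-01 gives 2022-01-30, which is the last day of the waiting period.
From Sunday, 2022-01-30, 3 business days (Jan 31, Feb 1, Feb 2, skipping weekends) brings us to Wednesday, 2022-02-02, which is the last day of the notice period.
The date termination becomes effective: 63 calendar days after 2022-02-02 is 2022-04-06.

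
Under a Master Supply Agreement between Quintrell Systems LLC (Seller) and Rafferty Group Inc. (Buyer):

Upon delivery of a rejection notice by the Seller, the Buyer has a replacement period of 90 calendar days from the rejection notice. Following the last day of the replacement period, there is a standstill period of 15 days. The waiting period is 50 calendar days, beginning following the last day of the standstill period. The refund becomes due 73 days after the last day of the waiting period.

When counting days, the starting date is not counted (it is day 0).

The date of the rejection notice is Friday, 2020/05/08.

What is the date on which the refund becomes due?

Adding 90 calendar days to 2020/05/08 gives 2020/08/06, which is the last day of the replacement period.
The last day of the standstill period: 15 calendar days after 2020/08/06 is 2020/08/21.
Adding 50 calendar days to 2020/08/21 gives 2020/10/10, which is the last day of the waiting period.
Adding 73 calendar days to 2020/10/10 gives 2020/12/22, which is the date on which the refund becomes due.

2020/12/22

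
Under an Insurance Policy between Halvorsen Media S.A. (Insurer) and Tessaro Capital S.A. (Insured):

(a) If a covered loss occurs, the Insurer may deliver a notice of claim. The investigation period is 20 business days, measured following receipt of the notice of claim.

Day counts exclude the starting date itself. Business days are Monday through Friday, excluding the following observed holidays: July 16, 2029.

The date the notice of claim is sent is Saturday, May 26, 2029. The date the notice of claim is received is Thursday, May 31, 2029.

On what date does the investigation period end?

June 28, 2029

The last day of the investigation period: 20 business days after Thursday, May 31, 2029, skipping weekends — Jun 1, Jun 4, Jun 5, Jun 6, …, Jun 26, Jun 27, Jun 28 — lands on Thursday, June 28, 2029.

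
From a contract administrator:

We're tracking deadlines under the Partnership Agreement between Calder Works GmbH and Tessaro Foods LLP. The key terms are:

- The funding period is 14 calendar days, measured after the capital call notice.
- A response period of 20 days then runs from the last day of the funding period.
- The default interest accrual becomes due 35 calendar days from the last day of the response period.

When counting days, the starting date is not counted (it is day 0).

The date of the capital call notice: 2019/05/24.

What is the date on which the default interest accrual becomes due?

2019/08/01

The last day of the funding period: 2019/05/24 + 14 days = 2019/06/07.
The last day of the response period: 20 calendar days after 2019/06/07 is 2019/06/27.
Adding 35 calendar days to 2019/06/27 gives 2019/08/01, which is the date on which the default interest accrual becomes due.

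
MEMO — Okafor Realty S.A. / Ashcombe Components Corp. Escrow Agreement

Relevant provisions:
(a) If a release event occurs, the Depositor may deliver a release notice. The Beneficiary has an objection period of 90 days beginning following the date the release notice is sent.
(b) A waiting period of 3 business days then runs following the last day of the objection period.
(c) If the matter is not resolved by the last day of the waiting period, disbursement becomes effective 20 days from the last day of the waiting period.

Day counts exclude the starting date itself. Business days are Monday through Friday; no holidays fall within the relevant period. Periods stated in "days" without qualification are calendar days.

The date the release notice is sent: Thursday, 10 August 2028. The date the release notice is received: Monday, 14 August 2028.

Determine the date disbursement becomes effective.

3 December 2028

Adding 90 calendar days to 10 August 2028 gives 8 November 2028, which is the last day of the objection period.
The last day of the waiting period: 3 business days after Wednesday, 8 November 2028, skipping weekends — Nov 9, Nov 10, Nov 13 — lands on Monday, 13 November 2028.
Adding 20 calendar days to 13 November 2028 gives 3 December 2028, which is the date disbursement becomes effective.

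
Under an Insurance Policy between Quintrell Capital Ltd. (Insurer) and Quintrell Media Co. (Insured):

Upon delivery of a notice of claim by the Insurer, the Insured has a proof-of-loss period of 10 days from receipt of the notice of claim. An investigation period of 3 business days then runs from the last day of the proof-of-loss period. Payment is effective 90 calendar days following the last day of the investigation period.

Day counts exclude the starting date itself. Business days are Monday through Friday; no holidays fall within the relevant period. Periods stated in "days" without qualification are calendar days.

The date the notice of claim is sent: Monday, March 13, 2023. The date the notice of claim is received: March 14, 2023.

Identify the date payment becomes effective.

The last day of the proof-of-loss period: March 14, 2023 + 10 days = March 24, 2023.
The last day of the investigation period: counting 3 business days from Friday, March 24, 2023 (Mar 27, Mar 28, Mar 29, skipping weekends) reaches Wednesday, March 29, 2023.
The date payment becomes effective: March 29, 2023 + 90 days = June 27, 2023.

June 27, 2023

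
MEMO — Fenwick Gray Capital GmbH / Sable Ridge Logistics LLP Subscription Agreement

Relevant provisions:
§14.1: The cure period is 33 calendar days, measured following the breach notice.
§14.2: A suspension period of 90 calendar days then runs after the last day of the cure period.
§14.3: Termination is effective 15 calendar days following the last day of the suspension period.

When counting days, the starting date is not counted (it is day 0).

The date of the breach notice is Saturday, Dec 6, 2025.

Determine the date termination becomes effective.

Apr 23, 2026

Adding 33 calendar days to Dec 6, 2025 gives Jan 8, 2026, which is the last day of the cure period.
The last day of the suspension period: 90 calendar days after Jan 8, 2026 is Apr 8, 2026.
The date termination becomes effective: 15 calendar days after Apr 8, 2026 is Apr 23, 2026.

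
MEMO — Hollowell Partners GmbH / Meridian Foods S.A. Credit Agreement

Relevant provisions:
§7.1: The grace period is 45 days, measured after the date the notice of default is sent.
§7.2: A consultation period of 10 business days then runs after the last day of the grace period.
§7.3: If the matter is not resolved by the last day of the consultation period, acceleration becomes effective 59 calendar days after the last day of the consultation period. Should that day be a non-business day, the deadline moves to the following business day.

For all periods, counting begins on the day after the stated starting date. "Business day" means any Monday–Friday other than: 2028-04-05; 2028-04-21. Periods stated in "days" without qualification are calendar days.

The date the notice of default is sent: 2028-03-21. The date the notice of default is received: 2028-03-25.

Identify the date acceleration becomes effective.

2028-07-17

The last day of the grace period: 45 calendar days after 2028-03-21 is 2028-05-05.
From Friday, 2028-05-05, 10 business days (May 8, May 9, May 10, May 11, May 12, May 15, May 16, May 17, May 18, May 19, skipping weekends) brings us to Friday, 2028-05-19, which is the last day of the consultation period.
The date acceleration becomes effective: 59 calendar days after 2028-05-19 is 2028-07-17. 2028-07-17 is a Monday and is not a listed holiday, so no roll-forward applies.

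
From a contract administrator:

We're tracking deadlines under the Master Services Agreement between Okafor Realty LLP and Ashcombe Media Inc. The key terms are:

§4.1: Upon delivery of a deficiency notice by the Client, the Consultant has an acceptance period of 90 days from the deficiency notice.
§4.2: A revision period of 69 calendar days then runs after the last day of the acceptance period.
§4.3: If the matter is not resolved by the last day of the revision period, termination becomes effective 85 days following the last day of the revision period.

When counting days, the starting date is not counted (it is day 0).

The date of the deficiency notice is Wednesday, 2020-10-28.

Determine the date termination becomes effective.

The last day of the acceptance period: 2020-10-28 + 90 days = 2021-01-26.
The last day of the revision period: 2021-01-26 + 69 days = 2021-04-05.
Adding 85 calendar days to 2021-04-05 gives 2021-06-29, which is the date termination becomes effective.

2021-06-29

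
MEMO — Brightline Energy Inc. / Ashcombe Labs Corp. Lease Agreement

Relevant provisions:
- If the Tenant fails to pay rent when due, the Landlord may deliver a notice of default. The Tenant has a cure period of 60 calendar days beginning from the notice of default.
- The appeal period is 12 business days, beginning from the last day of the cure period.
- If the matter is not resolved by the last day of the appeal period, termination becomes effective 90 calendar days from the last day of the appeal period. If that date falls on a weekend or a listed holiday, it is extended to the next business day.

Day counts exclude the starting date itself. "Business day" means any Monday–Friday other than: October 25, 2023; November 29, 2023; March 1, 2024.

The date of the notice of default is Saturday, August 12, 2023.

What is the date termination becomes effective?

January 29, 2024

The last day of the cure period: August 12, 2023 + 60 days = October 11, 2023.
The last day of the appeal period: 12 business days after Wednesday, October 11, 2023, skipping weekends and the listed holiday on Oct 25 — Oct 12, Oct 13, Oct 16, Oct 17, …, Oct 26, Oct 27, Oct 30 — lands on Monday, October 30, 2023.
The date termination becomes effective: 90 calendar days after October 30, 2023 is January 28, 2024. That falls on a Sunday, so it rolls to the next business day, Monday, January 29, 2024.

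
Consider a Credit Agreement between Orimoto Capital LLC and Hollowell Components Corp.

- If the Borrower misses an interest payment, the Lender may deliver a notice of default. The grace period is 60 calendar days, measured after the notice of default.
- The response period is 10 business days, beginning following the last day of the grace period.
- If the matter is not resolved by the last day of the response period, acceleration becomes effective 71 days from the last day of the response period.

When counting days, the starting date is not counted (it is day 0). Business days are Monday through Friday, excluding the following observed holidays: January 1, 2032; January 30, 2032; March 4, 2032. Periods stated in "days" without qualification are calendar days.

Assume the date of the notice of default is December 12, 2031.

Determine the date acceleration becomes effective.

May 5, 2032

The last day of the grace period: 60 calendar days after December 12, 2031 is February 10, 2032.
The last day of the response period: 10 business days after Tuesday, February 10, 2032, skipping weekends — Feb 11, Feb 12, Feb 13, Feb 16, Feb 17, Feb 18, Feb 19, Feb 20, Feb 23, Feb 24 — lands on Tuesday, February 24, 2032.
The date acceleration becomes effective: 71 calendar days after February 24, 2032 is May 5, 2032.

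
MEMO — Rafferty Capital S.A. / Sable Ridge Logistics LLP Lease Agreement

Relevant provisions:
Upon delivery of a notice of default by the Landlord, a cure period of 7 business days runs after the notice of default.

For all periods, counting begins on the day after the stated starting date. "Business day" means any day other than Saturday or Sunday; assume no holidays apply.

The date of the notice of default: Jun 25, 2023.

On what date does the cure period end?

From Sunday, Jun 25, 2023, 7 business days (Jun 26, Jun 27, Jun 28, Jun 29, Jun 30, Jul 3, Jul 4, skipping weekends) brings us to Tuesday, Jul 4, 2023, which is the last day of the cure period.

Jul 4, 2023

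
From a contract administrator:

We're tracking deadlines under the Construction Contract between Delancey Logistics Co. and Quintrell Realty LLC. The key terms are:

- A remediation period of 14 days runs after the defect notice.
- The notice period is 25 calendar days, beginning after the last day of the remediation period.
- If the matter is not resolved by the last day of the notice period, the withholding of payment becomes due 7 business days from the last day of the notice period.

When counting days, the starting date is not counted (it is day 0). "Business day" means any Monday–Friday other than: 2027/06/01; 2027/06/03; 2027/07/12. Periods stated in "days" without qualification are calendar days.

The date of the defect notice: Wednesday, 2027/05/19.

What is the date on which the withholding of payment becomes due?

2027/07/06

Adding 14 calendar days to 2027/05/19 gives 2027/06/02, which is the last day of the remediation period.
The last day of the notice period: 25 calendar days after 2027/06/02 is 2027/06/27.
From Sunday, 2027/06/27, 7 business days (Jun 28, Jun 29, Jun 30, Jul 1, Jul 2, Jul 5, Jul 6, skipping weekends) brings us to Tuesday, 2027/07/06, which is the date on which the withholding of payment becomes due.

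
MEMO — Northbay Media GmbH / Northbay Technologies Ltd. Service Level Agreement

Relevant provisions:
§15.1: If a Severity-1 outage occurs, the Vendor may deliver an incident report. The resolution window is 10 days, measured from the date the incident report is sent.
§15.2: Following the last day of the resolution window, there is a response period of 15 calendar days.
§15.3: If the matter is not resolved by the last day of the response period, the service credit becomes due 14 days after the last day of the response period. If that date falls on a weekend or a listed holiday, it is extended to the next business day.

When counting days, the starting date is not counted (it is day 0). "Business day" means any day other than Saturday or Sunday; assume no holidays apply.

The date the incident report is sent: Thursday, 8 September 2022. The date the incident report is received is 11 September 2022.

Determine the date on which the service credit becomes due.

The last day of the resolution window: 8 September 2022 + 10 days = 18 September 2022.
Adding 15 calendar days to 18 September 2022 gives 3 October 2022, which is the last day of the response period.
Adding 14 calendar days to 3 October 2022 gives 17 October 2022, which is the date on which the service credit becomes due. 17 October 2022 is a Monday, so no roll-forward applies.

17 October 2022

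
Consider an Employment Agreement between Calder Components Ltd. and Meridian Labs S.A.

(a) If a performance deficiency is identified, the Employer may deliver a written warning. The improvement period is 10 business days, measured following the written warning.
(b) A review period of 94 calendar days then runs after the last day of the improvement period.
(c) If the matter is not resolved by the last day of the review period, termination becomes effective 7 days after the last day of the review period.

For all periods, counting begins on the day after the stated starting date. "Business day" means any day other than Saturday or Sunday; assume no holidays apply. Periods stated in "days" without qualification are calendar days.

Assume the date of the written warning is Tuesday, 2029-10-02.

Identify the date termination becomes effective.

The last day of the improvement period: 10 business days after Tuesday, 2029-10-02, skipping weekends — Oct 3, Oct 4, Oct 5, Oct 8, Oct 9, Oct 10, Oct 11, Oct 12, Oct 15, Oct 16 — lands on Tuesday, 2029-10-16.
Adding 94 calendar days to 2029-10-16 gives 2030-01-18, which is the last day of the review period.
The date termination becomes effective: 2030-01-18 + 7 days = 2030-01-25.

2030-01-25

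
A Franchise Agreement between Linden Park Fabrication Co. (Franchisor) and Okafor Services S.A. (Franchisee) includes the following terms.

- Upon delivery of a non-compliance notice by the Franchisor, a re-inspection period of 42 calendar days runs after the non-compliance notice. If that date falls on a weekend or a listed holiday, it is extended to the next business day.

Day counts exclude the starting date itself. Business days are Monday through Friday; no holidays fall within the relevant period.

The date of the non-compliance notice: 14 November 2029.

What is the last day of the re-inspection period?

26 December 2029

The last day of the re-inspection period: 14 November 2029 + 42 days = 26 December 2029. 26 December 2029 is a Wednesday, so no roll-forward applies.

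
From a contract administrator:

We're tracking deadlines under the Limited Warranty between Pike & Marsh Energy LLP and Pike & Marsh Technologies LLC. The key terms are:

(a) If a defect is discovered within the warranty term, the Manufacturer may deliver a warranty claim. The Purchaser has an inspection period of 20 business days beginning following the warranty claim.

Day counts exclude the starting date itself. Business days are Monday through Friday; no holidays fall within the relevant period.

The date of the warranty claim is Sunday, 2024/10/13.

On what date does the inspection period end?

2024/11/08

The last day of the inspection period: 20 business days after Sunday, 2024/10/13, skipping weekends — Oct 14, Oct 15, Oct 16, Oct 17, …, Nov 6, Nov 7, Nov 8 — lands on Friday, 2024/11/08.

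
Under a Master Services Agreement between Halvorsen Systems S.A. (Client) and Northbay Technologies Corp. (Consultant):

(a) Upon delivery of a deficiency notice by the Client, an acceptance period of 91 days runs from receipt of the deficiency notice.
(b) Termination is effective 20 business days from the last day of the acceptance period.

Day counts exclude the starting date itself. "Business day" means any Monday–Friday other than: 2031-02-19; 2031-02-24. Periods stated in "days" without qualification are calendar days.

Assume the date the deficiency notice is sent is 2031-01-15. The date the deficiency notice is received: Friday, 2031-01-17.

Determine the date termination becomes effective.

2031-05-16

Adding 91 calendar days to 2031-01-17 gives 2031-04-18, which is the last day of the acceptance period.
The date termination becomes effective: counting 20 business days from Friday, 2031-04-18 (Apr 21, Apr 22, Apr 23, Apr 24, …, May 14, May 15, May 16, skipping weekends) reaches Friday, 2031-05-16.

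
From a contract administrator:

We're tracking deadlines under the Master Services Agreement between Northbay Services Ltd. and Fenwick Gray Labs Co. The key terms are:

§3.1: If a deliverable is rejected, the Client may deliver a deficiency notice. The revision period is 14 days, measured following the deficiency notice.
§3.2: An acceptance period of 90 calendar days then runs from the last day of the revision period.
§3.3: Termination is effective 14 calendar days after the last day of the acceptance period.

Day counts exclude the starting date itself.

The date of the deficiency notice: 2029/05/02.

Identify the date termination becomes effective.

The last day of the revision period: 2029/05/02 + 14 days = 2029/05/16.
Adding 90 calendar days to 2029/05/16 gives 2029/08/14, which is the last day of the acceptance period.
Adding 14 calendar days to 2029/08/14 gives 2029/08/28, which is the date termination becomes effective.

2029/08/28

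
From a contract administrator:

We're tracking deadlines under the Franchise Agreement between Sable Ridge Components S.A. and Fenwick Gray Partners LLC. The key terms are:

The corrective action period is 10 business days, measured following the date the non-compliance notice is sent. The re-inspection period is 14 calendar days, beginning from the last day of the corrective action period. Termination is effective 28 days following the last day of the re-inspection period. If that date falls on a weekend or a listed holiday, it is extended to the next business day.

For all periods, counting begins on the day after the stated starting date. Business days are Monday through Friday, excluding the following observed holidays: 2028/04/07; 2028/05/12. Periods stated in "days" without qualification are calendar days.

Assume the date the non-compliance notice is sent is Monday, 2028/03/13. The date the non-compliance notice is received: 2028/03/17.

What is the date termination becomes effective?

From Monday, 2028/03/13, 10 business days (Mar 14, Mar 15, Mar 16, Mar 17, Mar 20, Mar 21, Mar 22, Mar 23, Mar 24, Mar 27, skipping weekends) brings us to Monday, 2028/03/27, which is the last day of the corrective action period.
The last day of the re-inspection period: 2028/03/27 + 14 days = 2028/04/10.
Adding 28 calendar days to 2028/04/10 gives 2028/05/08, which is the date termination becomes effective. 2028/05/08 is a Monday and is not a listed holiday, so no roll-forward applies.

2028/05/08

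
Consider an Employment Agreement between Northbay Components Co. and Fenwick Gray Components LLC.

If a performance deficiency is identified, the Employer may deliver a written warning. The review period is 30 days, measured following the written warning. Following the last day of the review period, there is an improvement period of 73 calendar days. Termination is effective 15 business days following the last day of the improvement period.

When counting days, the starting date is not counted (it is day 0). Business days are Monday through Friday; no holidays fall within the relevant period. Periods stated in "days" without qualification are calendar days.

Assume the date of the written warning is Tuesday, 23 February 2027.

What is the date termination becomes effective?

The last day of the review period: 30 calendar days after 23 February 2027 is 25 March 2027.
Adding 73 calendar days to 25 March 2027 gives 6 June 2027, which is the last day of the improvement period.
The date termination becomes effective: 15 business days after Sunday, 6 June 2027, skipping weekends — Jun 7, Jun 8, Jun 9, Jun 10, …, Jun 23, Jun 24, Jun 25 — lands on Friday, 25 June 2027.

25 June 2027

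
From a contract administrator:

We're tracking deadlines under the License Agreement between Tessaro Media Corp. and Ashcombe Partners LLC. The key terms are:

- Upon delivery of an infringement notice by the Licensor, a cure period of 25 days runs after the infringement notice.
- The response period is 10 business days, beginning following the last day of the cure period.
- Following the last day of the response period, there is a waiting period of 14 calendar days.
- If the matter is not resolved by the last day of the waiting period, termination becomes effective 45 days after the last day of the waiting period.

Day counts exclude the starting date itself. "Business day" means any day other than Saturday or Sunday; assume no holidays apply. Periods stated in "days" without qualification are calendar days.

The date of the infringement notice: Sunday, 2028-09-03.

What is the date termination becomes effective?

The last day of the cure period: 2028-09-03 + 25 days = 2028-09-28.
The last day of the response period: 10 business days after Thursday, 2028-09-28, skipping weekends — Sep 29, Oct 2, Oct 3, Oct 4, Oct 5, Oct 6, Oct 9, Oct 10, Oct 11, Oct 12 — lands on Thursday, 2028-10-12.
The last day of the waiting period: 14 calendar days after 2028-10-12 is 2028-10-26.
Adding 45 calendar days to 2028-10-26 gives 2028-12-10, which is the date termination becomes effective.

2028-12-10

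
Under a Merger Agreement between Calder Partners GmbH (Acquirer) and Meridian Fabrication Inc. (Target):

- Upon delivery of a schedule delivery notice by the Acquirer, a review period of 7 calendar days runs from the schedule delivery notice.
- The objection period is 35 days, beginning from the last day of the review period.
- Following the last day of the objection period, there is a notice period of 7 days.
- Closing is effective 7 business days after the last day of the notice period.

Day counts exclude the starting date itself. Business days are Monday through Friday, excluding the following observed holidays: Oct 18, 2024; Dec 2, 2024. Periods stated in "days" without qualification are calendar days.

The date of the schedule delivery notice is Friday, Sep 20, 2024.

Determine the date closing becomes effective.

The last day of the review period: 7 calendar days after Sep 20, 2024 is Sep 27, 2024.
The last day of the objection period: Sep 27, 2024 + 35 days = Nov 1, 2024.
Adding 7 calendar days to Nov 1, 2024 gives Nov 8, 2024, which is the last day of the notice period.
The date closing becomes effective: 7 business days after Friday, Nov 8, 2024, skipping weekends — Nov 11, Nov 12, Nov 13, Nov 14, Nov 15, Nov 18, Nov 19 — lands on Tuesday, Nov 19, 2024.

Nov 19, 2024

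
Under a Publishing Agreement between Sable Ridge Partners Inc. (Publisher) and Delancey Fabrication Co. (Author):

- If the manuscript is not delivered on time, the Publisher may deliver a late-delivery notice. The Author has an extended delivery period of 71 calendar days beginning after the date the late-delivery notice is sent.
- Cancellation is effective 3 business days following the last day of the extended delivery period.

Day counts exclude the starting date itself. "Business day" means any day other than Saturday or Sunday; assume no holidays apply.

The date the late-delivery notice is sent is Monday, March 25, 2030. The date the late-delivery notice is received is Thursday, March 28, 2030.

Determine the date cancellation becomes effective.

June 7, 2030

The last day of the extended delivery period: 71 calendar days after March 25, 2030 is June 4, 2030.
From Tuesday, June 4, 2030, 3 business days (Jun 5, Jun 6, Jun 7, skipping weekends) brings us to Friday, June 7, 2030, which is the date cancellation becomes effective.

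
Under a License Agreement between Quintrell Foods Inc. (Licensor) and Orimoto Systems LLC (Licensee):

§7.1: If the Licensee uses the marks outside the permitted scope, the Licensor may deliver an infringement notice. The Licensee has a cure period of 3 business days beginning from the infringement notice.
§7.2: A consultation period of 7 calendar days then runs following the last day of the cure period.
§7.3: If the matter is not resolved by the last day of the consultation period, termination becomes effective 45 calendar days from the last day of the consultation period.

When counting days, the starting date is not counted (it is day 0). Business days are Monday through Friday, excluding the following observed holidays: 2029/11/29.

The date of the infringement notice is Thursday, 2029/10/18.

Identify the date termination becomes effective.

The last day of the cure period: 3 business days after Thursday, 2029/10/18, skipping weekends — Oct 19, Oct 22, Oct 23 — lands on Tuesday, 2029/10/23.
Adding 7 calendar days to 2029/10/23 gives 2029/10/30, which is the last day of the consultation period.
The date termination becomes effective: 45 calendar days after 2029/10/30 is 2029/12/14.

2029/12/14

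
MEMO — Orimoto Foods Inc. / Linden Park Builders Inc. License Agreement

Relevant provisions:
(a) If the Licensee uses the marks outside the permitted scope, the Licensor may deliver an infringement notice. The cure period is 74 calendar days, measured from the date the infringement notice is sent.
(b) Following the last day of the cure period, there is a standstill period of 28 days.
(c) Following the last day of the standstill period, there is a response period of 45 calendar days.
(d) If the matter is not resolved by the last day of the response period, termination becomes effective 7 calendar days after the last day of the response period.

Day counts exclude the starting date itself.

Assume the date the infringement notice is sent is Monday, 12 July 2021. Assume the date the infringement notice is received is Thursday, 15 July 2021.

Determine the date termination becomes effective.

13 December 2021

Adding 74 calendar days to 12 July 2021 gives 24 September 2021, which is the last day of the cure period.
The last day of the standstill period: 24 September 2021 + 28 days = 22 October 2021.
The last day of the response period: 22 October 2021 + 45 days = 6 December 2021.
The date termination becomes effective: 7 calendar days after 6 December 2021 is 13 December 2021.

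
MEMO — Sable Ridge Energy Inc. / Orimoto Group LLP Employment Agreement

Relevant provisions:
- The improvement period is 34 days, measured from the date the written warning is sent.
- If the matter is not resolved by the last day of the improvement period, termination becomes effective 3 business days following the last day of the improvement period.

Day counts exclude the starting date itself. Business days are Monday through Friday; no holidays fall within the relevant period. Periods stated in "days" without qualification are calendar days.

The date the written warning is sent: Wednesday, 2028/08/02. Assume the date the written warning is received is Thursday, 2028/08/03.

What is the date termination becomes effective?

2028/09/08

The last day of the improvement period: 2028/08/02 + 34 days = 2028/09/05.
From Tuesday, 2028/09/05, 3 business days (Sep 6, Sep 7, Sep 8, skipping weekends) brings us to Friday, 2028/09/08, which is the date termination becomes effective.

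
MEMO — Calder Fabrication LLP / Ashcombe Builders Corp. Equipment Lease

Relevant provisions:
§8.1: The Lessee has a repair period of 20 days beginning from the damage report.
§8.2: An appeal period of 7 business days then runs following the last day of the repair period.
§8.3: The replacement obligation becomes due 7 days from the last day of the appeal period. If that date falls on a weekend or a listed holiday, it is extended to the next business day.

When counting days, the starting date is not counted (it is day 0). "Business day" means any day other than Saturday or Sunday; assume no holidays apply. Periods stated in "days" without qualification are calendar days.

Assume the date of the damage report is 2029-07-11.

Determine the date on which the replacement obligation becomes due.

2029-08-16

Adding 20 calendar days to 2029-07-11 gives 2029-07-31, which is the last day of the repair period.
The last day of the appeal period: 7 business days after Tuesday, 2029-07-31, skipping weekends — Aug 1, Aug 2, Aug 3, Aug 6, Aug 7, Aug 8, Aug 9 — lands on Thursday, 2029-08-09.
The date on which the replacement obligation becomes due: 7 calendar days after 2029-08-09 is 2029-08-16. 2029-08-16 is a Thursday, so no roll-forward applies.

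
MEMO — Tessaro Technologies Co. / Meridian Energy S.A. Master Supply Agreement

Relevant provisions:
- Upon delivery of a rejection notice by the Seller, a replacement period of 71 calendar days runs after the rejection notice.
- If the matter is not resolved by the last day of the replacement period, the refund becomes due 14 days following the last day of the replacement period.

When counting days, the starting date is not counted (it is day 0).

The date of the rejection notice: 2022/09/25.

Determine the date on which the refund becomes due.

2022/12/19

Adding 71 calendar days to 2022/09/25 gives 2022/12/05, which is the last day of the replacement period.
The date on which the refund becomes due: 2022/12/05 + 14 days = 2022/12/19.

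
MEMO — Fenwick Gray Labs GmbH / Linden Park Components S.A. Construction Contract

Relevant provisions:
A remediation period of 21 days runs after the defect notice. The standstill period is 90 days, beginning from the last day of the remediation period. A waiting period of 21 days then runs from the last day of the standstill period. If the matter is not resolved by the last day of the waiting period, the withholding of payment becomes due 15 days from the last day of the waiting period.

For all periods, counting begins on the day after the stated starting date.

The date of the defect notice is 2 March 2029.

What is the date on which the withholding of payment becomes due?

The last day of the remediation period: 2 March 2029 + 21 days = 23 March 2029.
The last day of the standstill period: 23 March 2029 + 90 days = 21 June 2029.
The last day of the waiting period: 21 June 2029 + 21 days = 12 July 2029.
The date on which the withholding of payment becomes due: 15 calendar days after 12 July 2029 is 27 July 2029.

27 July 2029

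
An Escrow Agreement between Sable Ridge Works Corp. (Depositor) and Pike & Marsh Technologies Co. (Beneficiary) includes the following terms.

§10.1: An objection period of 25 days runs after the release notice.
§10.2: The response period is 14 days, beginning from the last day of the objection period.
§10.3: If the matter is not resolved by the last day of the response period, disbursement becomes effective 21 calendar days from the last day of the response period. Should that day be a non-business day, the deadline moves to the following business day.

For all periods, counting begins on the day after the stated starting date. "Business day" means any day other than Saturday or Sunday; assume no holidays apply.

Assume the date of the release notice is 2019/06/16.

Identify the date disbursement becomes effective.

Adding 25 calendar days to 2019/06/16 gives 2019/07/11, which is the last day of the objection period.
The last day of the response period: 14 calendar days after 2019/07/11 is 2019/07/25.
The date disbursement becomes effective: 21 calendar days after 2019/07/25 is 2019/08/15. 2019/08/15 is a Thursday, so no roll-forward applies.

2019/08/15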